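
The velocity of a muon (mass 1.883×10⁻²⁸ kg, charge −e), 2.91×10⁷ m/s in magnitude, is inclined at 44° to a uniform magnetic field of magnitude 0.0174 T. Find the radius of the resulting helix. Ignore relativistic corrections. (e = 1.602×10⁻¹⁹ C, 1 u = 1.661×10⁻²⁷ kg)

r ≈ 1.37 m

v⊥ = v sinθ = 2.91×10⁷·sin44° ≈ 2.021×10⁷ m/s.
r = m v⊥/(|q|B) = (1.883×10⁻²⁸)(2.021×10⁷)/((1.602×10⁻¹⁹)(0.0174)) ≈ 1.37 m.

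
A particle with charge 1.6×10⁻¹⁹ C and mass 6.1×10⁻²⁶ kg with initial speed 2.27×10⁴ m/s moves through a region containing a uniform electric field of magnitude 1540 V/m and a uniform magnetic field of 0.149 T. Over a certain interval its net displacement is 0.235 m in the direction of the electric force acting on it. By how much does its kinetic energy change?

ΔKE ≈ 5.79×10⁻¹⁷ J

The magnetic force is always ⟂ v and does no work; only the electric force changes KE.
ΔKE = F_E · d = |q|E d = (1.6×10⁻¹⁹)(1540)(0.235) ≈ 5.79×10⁻¹⁷ J.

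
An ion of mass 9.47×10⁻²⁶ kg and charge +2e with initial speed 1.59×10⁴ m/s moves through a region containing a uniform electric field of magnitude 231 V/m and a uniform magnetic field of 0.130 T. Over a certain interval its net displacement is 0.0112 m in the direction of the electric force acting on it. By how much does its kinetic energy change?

The magnetic force is always ⟂ v and does no work; only the electric force changes KE.
ΔKE = F_E · d = |q|E d = (3.204×10⁻¹⁹)(231)(0.0112) ≈ 8.29×10⁻¹⁹ J.

ΔKE ≈ 8.29×10⁻¹⁹ J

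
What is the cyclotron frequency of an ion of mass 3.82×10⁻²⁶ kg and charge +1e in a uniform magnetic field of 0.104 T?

f = |q|B/(2πm).
f = (1.602×10⁻¹⁹)(0.104)/(2π·3.82×10⁻²⁶) ≈ 6.94×10⁴ Hz.

f ≈ 6.94×10⁴ Hz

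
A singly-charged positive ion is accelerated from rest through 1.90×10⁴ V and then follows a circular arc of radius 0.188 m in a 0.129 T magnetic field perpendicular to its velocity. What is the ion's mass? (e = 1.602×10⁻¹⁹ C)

m ≈ 2.48×10⁻²⁷ kg

Combine |q|V = ½mv² and r = mv/(|q|B): eliminate v to get m = qB²r²/(2V).
m = (1.602×10⁻¹⁹)(0.129)²(0.188)²/(2·1.90×10⁴) ≈ 2.48×10⁻²⁷ kg.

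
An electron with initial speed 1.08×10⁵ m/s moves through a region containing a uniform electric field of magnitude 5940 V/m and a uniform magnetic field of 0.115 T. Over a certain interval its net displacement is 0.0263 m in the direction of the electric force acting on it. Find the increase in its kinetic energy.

The magnetic force is always ⟂ v and does no work; only the electric force changes KE.
ΔKE = F_E · d = |q|E d = (1.602×10⁻¹⁹)(5940)(0.0263) ≈ 2.50×10⁻¹⁷ J.

ΔKE ≈ 2.50×10⁻¹⁷ J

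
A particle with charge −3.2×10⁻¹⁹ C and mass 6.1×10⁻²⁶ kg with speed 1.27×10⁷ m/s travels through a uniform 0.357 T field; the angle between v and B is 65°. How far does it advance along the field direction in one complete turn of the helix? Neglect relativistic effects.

p ≈ 18.0 m

v∥ = v cosθ = 1.27×10⁷·cos65° ≈ 5.367×10⁶ m/s.
T = 2πm/(|q|B) = 2π(6.1×10⁻²⁶)/((3.2×10⁻¹⁹)(0.357)) ≈ 3.355×10⁻⁶ s.
pitch = v∥ T = (5.367×10⁶)(3.355×10⁻⁶) ≈ 18.0 m.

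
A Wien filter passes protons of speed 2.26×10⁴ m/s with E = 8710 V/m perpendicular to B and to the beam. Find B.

B = 0.385 T

Balance of forces in the selector: qE = qvB ⇒ B = E/v.
B = 8710/2.26×10⁴ = 0.385 T.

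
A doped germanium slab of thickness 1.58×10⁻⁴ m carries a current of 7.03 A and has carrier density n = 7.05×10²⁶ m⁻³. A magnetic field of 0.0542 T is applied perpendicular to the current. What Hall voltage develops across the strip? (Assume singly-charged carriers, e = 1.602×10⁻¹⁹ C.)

V_H ≈ 2.14×10⁻⁵ V

V_H = IB/(n e t).
V_H = (7.03)(0.0542)/((7.05×10²⁶)(1.602×10⁻¹⁹)(1.58×10⁻⁴)) ≈ 2.14×10⁻⁵ V.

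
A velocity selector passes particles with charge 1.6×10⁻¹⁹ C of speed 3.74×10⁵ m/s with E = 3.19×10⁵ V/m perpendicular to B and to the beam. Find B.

Balance of forces in the selector: qE = qvB ⇒ B = E/v.
B = 3.19×10⁵/3.74×10⁵ = 0.853 T.

B = 0.853 T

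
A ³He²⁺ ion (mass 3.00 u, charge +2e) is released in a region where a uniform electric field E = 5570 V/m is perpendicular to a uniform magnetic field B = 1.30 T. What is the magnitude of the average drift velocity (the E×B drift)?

In crossed fields the guiding centre drifts at v_d = |E×B|/B² = E/B, independent of charge and mass.
v_d = 5570/1.30 = 4280 m/s.

v_d ≈ 4280 m/s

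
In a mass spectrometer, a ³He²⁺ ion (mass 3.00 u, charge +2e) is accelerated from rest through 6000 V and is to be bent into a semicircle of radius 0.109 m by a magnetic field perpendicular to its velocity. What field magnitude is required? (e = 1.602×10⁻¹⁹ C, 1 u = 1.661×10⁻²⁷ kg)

B ≈ 0.125 T

v = √(2|q|V/m) = √(2·3.204×10⁻¹⁹·6000/4.983×10⁻²⁷) ≈ 8.784×10⁵ m/s.
B = mv/(|q|r) = (4.983×10⁻²⁷)(8.784×10⁵)/((3.204×10⁻¹⁹)(0.109)) ≈ 0.125 T.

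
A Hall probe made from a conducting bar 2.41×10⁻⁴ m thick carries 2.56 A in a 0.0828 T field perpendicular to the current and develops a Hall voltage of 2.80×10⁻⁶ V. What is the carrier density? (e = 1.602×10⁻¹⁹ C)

From V_H = IB/(n e t), n = IB/(V_H e t).
n = (2.56)(0.0828)/((2.80×10⁻⁶)(1.602×10⁻¹⁹)(2.41×10⁻⁴)) ≈ 1.96×10²⁷ m⁻³.

n ≈ 1.96×10²⁷ m⁻³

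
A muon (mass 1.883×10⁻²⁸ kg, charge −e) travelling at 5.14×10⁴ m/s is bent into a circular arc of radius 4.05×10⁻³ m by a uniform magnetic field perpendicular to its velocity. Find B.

From |q|vB = mv²/r, B = mv/(|q|r).
B = (1.883×10⁻²⁸)(5.14×10⁴)/((1.602×10⁻¹⁹)(4.05×10⁻³)) ≈ 0.0149 T.

B ≈ 0.0149 T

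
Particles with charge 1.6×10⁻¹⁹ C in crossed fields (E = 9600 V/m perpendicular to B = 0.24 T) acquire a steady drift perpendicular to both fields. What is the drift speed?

v_d ≈ 4.0×10⁴ m/s

The E×B drift speed is v_d = E/B.
v_d = 9600/0.24 = 4.0×10⁴ m/s.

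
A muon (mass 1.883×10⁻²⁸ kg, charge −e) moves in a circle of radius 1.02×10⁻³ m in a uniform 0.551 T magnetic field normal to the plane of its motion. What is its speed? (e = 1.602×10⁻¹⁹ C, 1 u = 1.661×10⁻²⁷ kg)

v ≈ 4.78×10⁵ m/s

From |q|vB = mv²/r, v = |q|Br/m.
v = (1.602×10⁻¹⁹)(0.551)(1.02×10⁻³)/1.883×10⁻²⁸ ≈ 4.78×10⁵ m/s.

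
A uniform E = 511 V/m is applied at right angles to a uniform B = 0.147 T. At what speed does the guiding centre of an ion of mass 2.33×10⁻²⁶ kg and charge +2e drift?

v_d ≈ 3480 m/s

The E×B drift speed is v_d = E/B.
v_d = 511/0.147 = 3480 m/s.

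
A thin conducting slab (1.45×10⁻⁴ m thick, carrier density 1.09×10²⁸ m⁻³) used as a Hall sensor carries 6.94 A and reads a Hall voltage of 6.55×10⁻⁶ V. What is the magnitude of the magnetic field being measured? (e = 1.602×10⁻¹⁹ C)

From V_H = IB/(n e t), B = V_H n e t / I.
B = (6.55×10⁻⁶)(1.09×10²⁸)(1.602×10⁻¹⁹)(1.45×10⁻⁴)/6.94 ≈ 0.239 T.

B ≈ 0.239 T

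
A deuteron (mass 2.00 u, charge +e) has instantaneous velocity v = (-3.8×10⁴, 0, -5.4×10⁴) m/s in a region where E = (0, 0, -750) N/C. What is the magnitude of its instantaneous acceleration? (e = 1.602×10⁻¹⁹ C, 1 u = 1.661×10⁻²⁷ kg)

|a| ≈ 3.62×10¹⁰ m/s²

Only an electric field acts, so F = qE = (1.602×10⁻¹⁹ C)·(0, 0, -750) = (0, 0, -1.20×10⁻¹⁶) N.
|a| = |F|/m = 1.201×10⁻¹⁶/3.322×10⁻²⁷ ≈ 3.62×10¹⁰ m/s².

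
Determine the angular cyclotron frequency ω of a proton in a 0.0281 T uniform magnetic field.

ω ≈ 2.69×10⁶ rad/s

ω = |q|B/m.
ω = (1.602×10⁻¹⁹)(0.0281)/1.673×10⁻²⁷ ≈ 2.69×10⁶ rad/s.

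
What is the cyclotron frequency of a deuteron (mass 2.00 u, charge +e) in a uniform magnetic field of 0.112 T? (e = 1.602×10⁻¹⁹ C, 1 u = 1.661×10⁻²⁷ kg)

f ≈ 8.60×10⁵ Hz

f = |q|B/(2πm).
f = (1.602×10⁻¹⁹)(0.112)/(2π·3.322×10⁻²⁷) ≈ 8.60×10⁵ Hz.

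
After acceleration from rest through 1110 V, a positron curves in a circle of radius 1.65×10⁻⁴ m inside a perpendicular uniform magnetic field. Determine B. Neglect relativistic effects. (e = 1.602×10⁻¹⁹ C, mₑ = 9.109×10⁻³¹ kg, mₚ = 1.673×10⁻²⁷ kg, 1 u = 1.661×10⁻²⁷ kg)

B ≈ 0.681 T

v = √(2|q|V/m) = √(2·1.602×10⁻¹⁹·1110/9.109×10⁻³¹) ≈ 1.976×10⁷ m/s.
B = mv/(|q|r) = (9.109×10⁻³¹)(1.976×10⁷)/((1.602×10⁻¹⁹)(1.65×10⁻⁴)) ≈ 0.681 T.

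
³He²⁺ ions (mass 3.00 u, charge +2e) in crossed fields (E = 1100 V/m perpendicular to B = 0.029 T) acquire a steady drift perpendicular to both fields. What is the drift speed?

The E×B drift speed is v_d = E/B.
v_d = 1100/0.029 = 3.8×10⁴ m/s.

v_d ≈ 3.8×10⁴ m/s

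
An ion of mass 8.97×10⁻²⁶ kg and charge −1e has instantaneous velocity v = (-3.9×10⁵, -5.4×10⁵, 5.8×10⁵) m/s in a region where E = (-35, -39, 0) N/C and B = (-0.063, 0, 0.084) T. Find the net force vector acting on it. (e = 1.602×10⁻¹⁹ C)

v×B = (-4.54×10⁴, -3780, -3.40×10⁴) N/C.
E + v×B = (-4.54×10⁴, -3820, -3.40×10⁴) N/C.
F = q(E + v×B) = (−1.602×10⁻¹⁹ C)·(-4.54×10⁴, -3820, -3.40×10⁴) = (7.27×10⁻¹⁵, 6.12×10⁻¹⁶, 5.45×10⁻¹⁵) N.

F ≈ (7.27×10⁻¹⁵, 6.12×10⁻¹⁶, 5.45×10⁻¹⁵) N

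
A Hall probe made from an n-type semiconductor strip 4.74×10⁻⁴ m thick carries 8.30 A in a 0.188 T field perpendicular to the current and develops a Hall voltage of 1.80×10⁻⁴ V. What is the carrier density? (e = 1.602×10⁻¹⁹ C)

From V_H = IB/(n e t), n = IB/(V_H e t).
n = (8.30)(0.188)/((1.80×10⁻⁴)(1.602×10⁻¹⁹)(4.74×10⁻⁴)) ≈ 1.14×10²⁶ m⁻³.

n ≈ 1.14×10²⁶ m⁻³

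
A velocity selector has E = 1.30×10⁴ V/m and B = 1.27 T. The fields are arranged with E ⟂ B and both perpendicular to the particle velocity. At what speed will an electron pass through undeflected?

For undeflected motion the electric and magnetic forces balance: qE = qvB.
v = E/B = 1.30×10⁴/1.27 = 1.02×10⁴ m/s.

v = 1.02×10⁴ m/s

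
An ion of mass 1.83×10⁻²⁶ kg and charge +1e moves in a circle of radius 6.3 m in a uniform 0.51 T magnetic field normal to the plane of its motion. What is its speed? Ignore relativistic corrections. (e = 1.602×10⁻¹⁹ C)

From |q|vB = mv²/r, v = |q|Br/m.
v = (1.602×10⁻¹⁹)(0.51)(6.3)/1.83×10⁻²⁶ ≈ 2.8×10⁷ m/s.

v ≈ 2.8×10⁷ m/s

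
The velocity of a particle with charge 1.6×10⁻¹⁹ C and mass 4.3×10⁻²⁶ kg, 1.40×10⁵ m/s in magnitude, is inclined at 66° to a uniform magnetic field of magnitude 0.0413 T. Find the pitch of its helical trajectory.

v∥ = v cosθ = 1.40×10⁵·cos66° ≈ 5.694×10⁴ m/s.
T = 2πm/(|q|B) = 2π(4.3×10⁻²⁶)/((1.6×10⁻¹⁹)(0.0413)) ≈ 4.089×10⁻⁵ s.
pitch = v∥ T = (5.694×10⁴)(4.089×10⁻⁵) ≈ 2.33 m.

p ≈ 2.33 m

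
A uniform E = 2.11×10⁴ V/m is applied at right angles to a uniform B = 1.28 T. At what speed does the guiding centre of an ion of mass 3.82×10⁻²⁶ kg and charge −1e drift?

In crossed fields the guiding centre drifts at v_d = |E×B|/B² = E/B, independent of charge and mass.
v_d = 2.11×10⁴/1.28 = 1.65×10⁴ m/s.

v_d ≈ 1.65×10⁴ m/s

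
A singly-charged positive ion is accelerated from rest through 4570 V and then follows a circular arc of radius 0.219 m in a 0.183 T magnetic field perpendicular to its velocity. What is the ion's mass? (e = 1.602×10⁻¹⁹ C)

Combine |q|V = ½mv² and r = mv/(|q|B): eliminate v to get m = qB²r²/(2V).
m = (1.602×10⁻¹⁹)(0.183)²(0.219)²/(2·4570) ≈ 2.82×10⁻²⁶ kg.

m ≈ 2.82×10⁻²⁶ kg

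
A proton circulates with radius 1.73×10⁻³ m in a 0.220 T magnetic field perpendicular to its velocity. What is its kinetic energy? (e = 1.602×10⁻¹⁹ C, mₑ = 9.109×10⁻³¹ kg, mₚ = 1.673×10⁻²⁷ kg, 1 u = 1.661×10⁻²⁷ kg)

v = |q|Br/m, then KE = ½mv² = (qBr)²/(2m).
v = (1.602×10⁻¹⁹)(0.220)(1.73×10⁻³)/1.673×10⁻²⁷ ≈ 3.644×10⁴ m/s.
KE = ½(1.673×10⁻²⁷)(3.644×10⁴)² ≈ 1.11×10⁻¹⁸ J.

KE ≈ 1.11×10⁻¹⁸ J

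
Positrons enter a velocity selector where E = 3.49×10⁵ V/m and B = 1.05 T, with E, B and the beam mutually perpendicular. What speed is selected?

v = 3.32×10⁵ m/s

For undeflected motion the electric and magnetic forces balance: qE = qvB.
v = E/B = 3.49×10⁵/1.05 = 3.32×10⁵ m/s.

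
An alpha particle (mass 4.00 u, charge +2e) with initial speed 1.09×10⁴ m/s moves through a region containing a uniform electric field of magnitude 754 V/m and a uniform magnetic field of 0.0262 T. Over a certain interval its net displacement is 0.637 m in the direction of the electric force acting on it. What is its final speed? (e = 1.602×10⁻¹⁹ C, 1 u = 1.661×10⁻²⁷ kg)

v_f ≈ 2.16×10⁵ m/s

B does no work; ΔKE = |q|E d.
½mv_f² = ½mv₀² + |q|Ed = ½(6.644×10⁻²⁷)(1.09×10⁴)² + (3.204×10⁻¹⁹)(754)(0.637) ≈ 3.947×10⁻¹⁹ J + 1.539×10⁻¹⁶ J ≈ 1.543×10⁻¹⁶ J.
v_f = √(2·1.543×10⁻¹⁶/6.644×10⁻²⁷) ≈ 2.16×10⁵ m/s.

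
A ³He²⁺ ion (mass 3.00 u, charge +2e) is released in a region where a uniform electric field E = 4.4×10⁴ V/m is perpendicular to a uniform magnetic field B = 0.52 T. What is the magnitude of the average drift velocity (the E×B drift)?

The steady drift has the magnetic force balancing the electric force, so v_d = E/B.
v_d = 4.4×10⁴/0.52 = 8.5×10⁴ m/s.

v_d ≈ 8.5×10⁴ m/s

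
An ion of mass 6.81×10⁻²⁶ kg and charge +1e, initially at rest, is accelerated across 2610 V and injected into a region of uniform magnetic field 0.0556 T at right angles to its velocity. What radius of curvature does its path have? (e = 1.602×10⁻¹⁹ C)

r ≈ 0.847 m

Acceleration: |q|V = ½mv² ⇒ v = √(2|q|V/m) = √(2·1.602×10⁻¹⁹·2610/6.81×10⁻²⁶) ≈ 1.108×10⁵ m/s.
In the field: r = mv/(|q|B) = (6.81×10⁻²⁶)(1.108×10⁵)/((1.602×10⁻¹⁹)(0.0556)) ≈ 0.847 m.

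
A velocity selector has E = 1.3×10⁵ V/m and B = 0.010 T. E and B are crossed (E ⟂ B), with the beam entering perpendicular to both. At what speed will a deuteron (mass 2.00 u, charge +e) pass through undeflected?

v = 1.3×10⁷ m/s

Zero net Lorentz force requires |qE| = |q v×B|, i.e. E = vB.
v = E/B = 1.3×10⁵/0.010 = 1.3×10⁷ m/s.
The result is independent of the particle's charge and mass.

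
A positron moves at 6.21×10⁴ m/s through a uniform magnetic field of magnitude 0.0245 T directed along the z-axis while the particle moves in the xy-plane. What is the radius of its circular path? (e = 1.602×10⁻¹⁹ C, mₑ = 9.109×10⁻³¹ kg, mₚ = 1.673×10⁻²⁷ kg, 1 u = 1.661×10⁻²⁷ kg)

r ≈ 1.44×10⁻⁵ m

The magnetic force provides the centripetal force: |q|vB = mv²/r.
r = mv/(|q|B) = (9.109×10⁻³¹)(6.21×10⁴)/((1.602×10⁻¹⁹)(0.0245)) ≈ 1.44×10⁻⁵ m.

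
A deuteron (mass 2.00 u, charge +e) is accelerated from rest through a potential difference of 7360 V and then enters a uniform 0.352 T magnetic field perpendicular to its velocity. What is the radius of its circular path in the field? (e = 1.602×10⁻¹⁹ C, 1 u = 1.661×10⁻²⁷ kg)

r ≈ 0.0496 m

Acceleration: |q|V = ½mv² ⇒ v = √(2|q|V/m) = √(2·1.602×10⁻¹⁹·7360/3.322×10⁻²⁷) ≈ 8.425×10⁵ m/s.
In the field: r = mv/(|q|B) = (3.322×10⁻²⁷)(8.425×10⁵)/((1.602×10⁻¹⁹)(0.352)) ≈ 0.0496 m.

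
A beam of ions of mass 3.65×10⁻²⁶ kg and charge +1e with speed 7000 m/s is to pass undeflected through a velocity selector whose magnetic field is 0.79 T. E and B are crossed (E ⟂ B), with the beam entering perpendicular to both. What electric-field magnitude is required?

E = 5500 V/m

For straight-line motion qE = qvB, so E = vB.
E = 7000 × 0.79 = 5500 V/m.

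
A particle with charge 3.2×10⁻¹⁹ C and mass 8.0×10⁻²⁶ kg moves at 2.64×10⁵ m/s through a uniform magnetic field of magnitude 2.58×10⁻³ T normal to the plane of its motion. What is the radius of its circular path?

The magnetic force provides the centripetal force: |q|vB = mv²/r.
r = mv/(|q|B) = (8.0×10⁻²⁶)(2.64×10⁵)/((3.2×10⁻¹⁹)(2.58×10⁻³)) ≈ 25.6 m.

r ≈ 25.6 m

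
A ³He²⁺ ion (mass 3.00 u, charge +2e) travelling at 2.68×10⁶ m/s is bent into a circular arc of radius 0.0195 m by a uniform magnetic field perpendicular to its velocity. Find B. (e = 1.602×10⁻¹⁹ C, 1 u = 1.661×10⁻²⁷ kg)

B ≈ 2.14 T

From |q|vB = mv²/r, B = mv/(|q|r).
B = (4.983×10⁻²⁷)(2.68×10⁶)/((3.204×10⁻¹⁹)(0.0195)) ≈ 2.14 T.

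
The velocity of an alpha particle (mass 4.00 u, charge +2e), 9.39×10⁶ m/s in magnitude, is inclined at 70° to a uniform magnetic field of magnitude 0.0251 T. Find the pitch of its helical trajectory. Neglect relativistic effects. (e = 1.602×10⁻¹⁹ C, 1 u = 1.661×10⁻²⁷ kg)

v∥ = v cosθ = 9.39×10⁶·cos70° ≈ 3.212×10⁶ m/s.
T = 2πm/(|q|B) = 2π(6.644×10⁻²⁷)/((3.204×10⁻¹⁹)(0.0251)) ≈ 5.191×10⁻⁶ s.
pitch = v∥ T = (3.212×10⁶)(5.191×10⁻⁶) ≈ 16.7 m.

p ≈ 16.7 m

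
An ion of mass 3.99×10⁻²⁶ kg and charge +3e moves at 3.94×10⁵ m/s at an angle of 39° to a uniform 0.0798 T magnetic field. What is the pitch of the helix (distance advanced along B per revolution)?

v∥ = v cosθ = 3.94×10⁵·cos39° ≈ 3.062×10⁵ m/s.
T = 2πm/(|q|B) = 2π(3.99×10⁻²⁶)/((4.806×10⁻¹⁹)(0.0798)) ≈ 6.537×10⁻⁶ s.
pitch = v∥ T = (3.062×10⁵)(6.537×10⁻⁶) ≈ 2.00 m.

p ≈ 2.00 m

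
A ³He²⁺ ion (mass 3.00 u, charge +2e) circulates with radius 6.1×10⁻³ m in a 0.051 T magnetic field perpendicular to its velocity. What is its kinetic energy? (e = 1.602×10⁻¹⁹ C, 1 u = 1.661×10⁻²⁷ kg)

v = |q|Br/m, then KE = ½mv² = (qBr)²/(2m).
v = (3.204×10⁻¹⁹)(0.051)(6.1×10⁻³)/4.983×10⁻²⁷ ≈ 2.000×10⁴ m/s.
KE = ½(4.983×10⁻²⁷)(2.000×10⁴)² ≈ 1.0×10⁻¹⁸ J = 6.2 eV.

KE ≈ 6.2 eV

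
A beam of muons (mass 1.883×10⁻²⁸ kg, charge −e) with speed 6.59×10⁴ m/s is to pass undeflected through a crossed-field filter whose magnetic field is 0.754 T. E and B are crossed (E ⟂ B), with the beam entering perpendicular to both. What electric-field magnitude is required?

E = 4.97×10⁴ V/m

For straight-line motion qE = qvB, so E = vB.
E = 6.59×10⁴ × 0.754 = 4.97×10⁴ V/m.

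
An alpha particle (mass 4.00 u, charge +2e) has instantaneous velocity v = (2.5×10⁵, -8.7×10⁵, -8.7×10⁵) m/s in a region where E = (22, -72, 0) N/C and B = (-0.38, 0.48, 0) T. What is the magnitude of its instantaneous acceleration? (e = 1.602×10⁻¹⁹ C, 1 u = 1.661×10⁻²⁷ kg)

|a| ≈ 2.76×10¹³ m/s²

v×B = (4.18×10⁵, 3.31×10⁵, -2.11×10⁵) N/C.
E + v×B = (4.18×10⁵, 3.31×10⁵, -2.11×10⁵) N/C.
F = q(E + v×B) = (3.204×10⁻¹⁹ C)·(4.18×10⁵, 3.31×10⁵, -2.11×10⁵) = (1.34×10⁻¹³, 1.06×10⁻¹³, -6.75×10⁻¹⁴) N.
|a| = |F|/m = 1.835×10⁻¹³/6.644×10⁻²⁷ ≈ 2.76×10¹³ m/s².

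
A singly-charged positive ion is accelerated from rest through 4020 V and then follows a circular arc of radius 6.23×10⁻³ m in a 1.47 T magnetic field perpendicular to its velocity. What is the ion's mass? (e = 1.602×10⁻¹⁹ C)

Combine |q|V = ½mv² and r = mv/(|q|B): eliminate v to get m = qB²r²/(2V).
m = (1.602×10⁻¹⁹)(1.47)²(6.23×10⁻³)²/(2·4020) ≈ 1.67×10⁻²⁷ kg.

m ≈ 1.67×10⁻²⁷ kg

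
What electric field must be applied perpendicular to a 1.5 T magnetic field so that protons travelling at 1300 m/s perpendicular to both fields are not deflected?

For straight-line motion qE = qvB, so E = vB.
E = 1300 × 1.5 = 2000 V/m.

E = 2000 V/m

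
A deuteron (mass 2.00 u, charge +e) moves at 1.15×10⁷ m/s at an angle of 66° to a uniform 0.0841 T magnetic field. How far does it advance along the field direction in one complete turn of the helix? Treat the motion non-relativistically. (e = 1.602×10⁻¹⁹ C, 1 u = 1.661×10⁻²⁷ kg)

v∥ = v cosθ = 1.15×10⁷·cos66° ≈ 4.677×10⁶ m/s.
T = 2πm/(|q|B) = 2π(3.322×10⁻²⁷)/((1.602×10⁻¹⁹)(0.0841)) ≈ 1.549×10⁻⁶ s.
pitch = v∥ T = (4.677×10⁶)(1.549×10⁻⁶) ≈ 7.25 m.

p ≈ 7.25 m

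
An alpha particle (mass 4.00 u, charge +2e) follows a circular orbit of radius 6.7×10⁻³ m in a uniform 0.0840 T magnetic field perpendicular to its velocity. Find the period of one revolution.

The cyclotron period depends only on m, q, B: T = 2πm/(|q|B).
T = 2π(6.644×10⁻²⁷)/((3.204×10⁻¹⁹)(0.0840)) ≈ 1.55×10⁻⁶ s.

T ≈ 1.55×10⁻⁶ s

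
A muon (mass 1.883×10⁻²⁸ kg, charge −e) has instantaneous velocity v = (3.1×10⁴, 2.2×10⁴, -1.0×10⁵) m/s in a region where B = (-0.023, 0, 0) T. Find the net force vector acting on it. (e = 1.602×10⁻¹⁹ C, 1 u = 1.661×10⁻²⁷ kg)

v×B = (0, 2300, 506) N/C.
F = q v×B = (−1.602×10⁻¹⁹ C)·(0, 2300, 506) = (0, -3.68×10⁻¹⁶, -8.11×10⁻¹⁷) N.

F ≈ (0, -3.68×10⁻¹⁶, -8.11×10⁻¹⁷) N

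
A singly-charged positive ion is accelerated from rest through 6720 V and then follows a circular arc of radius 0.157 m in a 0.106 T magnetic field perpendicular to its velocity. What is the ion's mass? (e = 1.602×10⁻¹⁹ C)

m ≈ 3.30×10⁻²⁷ kg

Combine |q|V = ½mv² and r = mv/(|q|B): eliminate v to get m = qB²r²/(2V).
m = (1.602×10⁻¹⁹)(0.106)²(0.157)²/(2·6720) ≈ 3.30×10⁻²⁷ kg.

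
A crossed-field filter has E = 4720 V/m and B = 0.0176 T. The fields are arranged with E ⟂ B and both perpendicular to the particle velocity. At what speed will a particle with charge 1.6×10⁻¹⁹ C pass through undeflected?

Straight-line motion ⇒ electric and magnetic forces cancel, so E = vB.
v = E/B = 4720/0.0176 = 2.68×10⁵ m/s.
The result is independent of the particle's charge and mass.

v = 2.68×10⁵ m/s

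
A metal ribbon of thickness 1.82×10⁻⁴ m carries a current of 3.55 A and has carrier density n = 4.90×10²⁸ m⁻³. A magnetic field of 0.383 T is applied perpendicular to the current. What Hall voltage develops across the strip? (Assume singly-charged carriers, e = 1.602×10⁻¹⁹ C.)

V_H ≈ 9.52×10⁻⁷ V

V_H = IB/(n e t).
V_H = (3.55)(0.383)/((4.90×10²⁸)(1.602×10⁻¹⁹)(1.82×10⁻⁴)) ≈ 9.52×10⁻⁷ V.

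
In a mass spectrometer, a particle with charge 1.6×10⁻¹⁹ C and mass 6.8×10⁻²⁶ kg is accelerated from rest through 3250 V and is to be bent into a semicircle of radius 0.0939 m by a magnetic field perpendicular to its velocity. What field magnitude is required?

v = √(2|q|V/m) = √(2·1.6×10⁻¹⁹·3250/6.8×10⁻²⁶) ≈ 1.237×10⁵ m/s.
B = mv/(|q|r) = (6.8×10⁻²⁶)(1.237×10⁵)/((1.6×10⁻¹⁹)(0.0939)) ≈ 0.560 T.

B ≈ 0.560 T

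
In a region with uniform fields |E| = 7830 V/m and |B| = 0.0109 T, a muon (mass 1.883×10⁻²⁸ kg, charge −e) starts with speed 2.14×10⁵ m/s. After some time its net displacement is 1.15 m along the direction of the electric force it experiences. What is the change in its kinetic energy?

The magnetic force is always ⟂ v and does no work; only the electric force changes KE.
ΔKE = F_E · d = |q|E d = (1.602×10⁻¹⁹)(7830)(1.15) ≈ 1.44×10⁻¹⁵ J.

ΔKE ≈ 1.44×10⁻¹⁵ J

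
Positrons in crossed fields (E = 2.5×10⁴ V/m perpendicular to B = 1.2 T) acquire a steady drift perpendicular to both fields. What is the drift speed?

The E×B drift speed is v_d = E/B.
v_d = 2.5×10⁴/1.2 = 2.1×10⁴ m/s.

v_d ≈ 2.1×10⁴ m/s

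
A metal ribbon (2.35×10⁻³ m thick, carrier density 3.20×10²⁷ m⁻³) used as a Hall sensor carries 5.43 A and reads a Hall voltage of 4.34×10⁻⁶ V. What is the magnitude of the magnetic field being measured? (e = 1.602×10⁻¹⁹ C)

From V_H = IB/(n e t), B = V_H n e t / I.
B = (4.34×10⁻⁶)(3.20×10²⁷)(1.602×10⁻¹⁹)(2.35×10⁻³)/5.43 ≈ 0.963 T.

B ≈ 0.963 T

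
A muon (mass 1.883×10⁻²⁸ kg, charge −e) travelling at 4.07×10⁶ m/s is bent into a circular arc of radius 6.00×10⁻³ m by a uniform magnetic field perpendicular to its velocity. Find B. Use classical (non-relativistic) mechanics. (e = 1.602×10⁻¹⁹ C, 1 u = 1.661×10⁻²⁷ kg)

B ≈ 0.797 T

From |q|vB = mv²/r, B = mv/(|q|r).
B = (1.883×10⁻²⁸)(4.07×10⁶)/((1.602×10⁻¹⁹)(6.00×10⁻³)) ≈ 0.797 T.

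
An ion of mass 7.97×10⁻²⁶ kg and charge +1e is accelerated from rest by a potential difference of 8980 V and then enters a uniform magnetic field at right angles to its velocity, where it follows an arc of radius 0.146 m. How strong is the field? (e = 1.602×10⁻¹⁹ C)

B ≈ 0.647 T

v = √(2|q|V/m) = √(2·1.602×10⁻¹⁹·8980/7.97×10⁻²⁶) ≈ 1.900×10⁵ m/s.
B = mv/(|q|r) = (7.97×10⁻²⁶)(1.900×10⁵)/((1.602×10⁻¹⁹)(0.146)) ≈ 0.647 T.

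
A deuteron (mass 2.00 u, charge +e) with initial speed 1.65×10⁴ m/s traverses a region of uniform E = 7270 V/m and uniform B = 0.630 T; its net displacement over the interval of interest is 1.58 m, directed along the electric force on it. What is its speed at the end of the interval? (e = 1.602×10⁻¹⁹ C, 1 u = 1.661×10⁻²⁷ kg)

v_f ≈ 1.05×10⁶ m/s

B does no work; ΔKE = |q|E d.
½mv_f² = ½mv₀² + |q|Ed = ½(3.322×10⁻²⁷)(1.65×10⁴)² + (1.602×10⁻¹⁹)(7270)(1.58) ≈ 4.522×10⁻¹⁹ J + 1.840×10⁻¹⁵ J ≈ 1.841×10⁻¹⁵ J.
v_f = √(2·1.841×10⁻¹⁵/3.322×10⁻²⁷) ≈ 1.05×10⁶ m/s.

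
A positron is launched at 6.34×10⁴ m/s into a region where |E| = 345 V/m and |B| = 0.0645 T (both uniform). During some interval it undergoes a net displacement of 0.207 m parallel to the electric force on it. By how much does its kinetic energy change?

The magnetic force is always ⟂ v and does no work; only the electric force changes KE.
ΔKE = F_E · d = |q|E d = (1.602×10⁻¹⁹)(345)(0.207) ≈ 1.14×10⁻¹⁷ J.

ΔKE ≈ 1.14×10⁻¹⁷ J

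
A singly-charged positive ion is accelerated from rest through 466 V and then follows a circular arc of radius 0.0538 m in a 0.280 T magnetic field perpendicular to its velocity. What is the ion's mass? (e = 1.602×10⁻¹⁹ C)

Combine |q|V = ½mv² and r = mv/(|q|B): eliminate v to get m = qB²r²/(2V).
m = (1.602×10⁻¹⁹)(0.280)²(0.0538)²/(2·466) ≈ 3.90×10⁻²⁶ kg.

m ≈ 3.90×10⁻²⁶ kg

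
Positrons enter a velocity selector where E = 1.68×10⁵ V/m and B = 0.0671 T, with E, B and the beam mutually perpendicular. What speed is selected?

v = 2.50×10⁶ m/s

Straight-line motion ⇒ electric and magnetic forces cancel, so E = vB.
v = E/B = 1.68×10⁵/0.0671 = 2.50×10⁶ m/s.
The result is independent of the particle's charge and mass.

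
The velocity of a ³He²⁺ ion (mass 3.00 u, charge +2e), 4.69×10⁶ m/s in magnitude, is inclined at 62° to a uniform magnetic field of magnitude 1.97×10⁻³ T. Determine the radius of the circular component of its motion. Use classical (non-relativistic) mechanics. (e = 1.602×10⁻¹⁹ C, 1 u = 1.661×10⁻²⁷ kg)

v⊥ = v sinθ = 4.69×10⁶·sin62° ≈ 4.141×10⁶ m/s.
r = m v⊥/(|q|B) = (4.983×10⁻²⁷)(4.141×10⁶)/((3.204×10⁻¹⁹)(1.97×10⁻³)) ≈ 32.7 m.

r ≈ 32.7 m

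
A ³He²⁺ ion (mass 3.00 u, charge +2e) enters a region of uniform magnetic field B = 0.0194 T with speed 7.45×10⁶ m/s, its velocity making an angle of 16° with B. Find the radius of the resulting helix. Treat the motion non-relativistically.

r ≈ 1.65 m

v⊥ = v sinθ = 7.45×10⁶·sin16° ≈ 2.053×10⁶ m/s.
r = m v⊥/(|q|B) = (4.983×10⁻²⁷)(2.053×10⁶)/((3.204×10⁻¹⁹)(0.0194)) ≈ 1.65 m.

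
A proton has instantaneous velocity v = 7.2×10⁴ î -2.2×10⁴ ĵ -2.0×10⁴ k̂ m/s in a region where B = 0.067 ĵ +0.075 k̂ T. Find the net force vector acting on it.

F ≈ (-4.97×10⁻¹⁷, -8.65×10⁻¹⁶, 7.73×10⁻¹⁶) N

v×B = (-310, -5400, 4820) N/C.
F = q v×B = (1.602×10⁻¹⁹ C)·(-310, -5400, 4820) = (-4.97×10⁻¹⁷, -8.65×10⁻¹⁶, 7.73×10⁻¹⁶) N.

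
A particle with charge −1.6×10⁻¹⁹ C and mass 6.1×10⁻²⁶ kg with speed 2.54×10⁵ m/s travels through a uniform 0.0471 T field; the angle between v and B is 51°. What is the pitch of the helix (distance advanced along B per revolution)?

v∥ = v cosθ = 2.54×10⁵·cos51° ≈ 1.598×10⁵ m/s.
T = 2πm/(|q|B) = 2π(6.1×10⁻²⁶)/((1.6×10⁻¹⁹)(0.0471)) ≈ 5.086×10⁻⁵ s.
pitch = v∥ T = (1.598×10⁵)(5.086×10⁻⁵) ≈ 8.13 m.

p ≈ 8.13 m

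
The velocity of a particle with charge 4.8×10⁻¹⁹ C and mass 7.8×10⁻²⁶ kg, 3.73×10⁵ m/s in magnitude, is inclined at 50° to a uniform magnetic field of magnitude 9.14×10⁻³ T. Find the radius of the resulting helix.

v⊥ = v sinθ = 3.73×10⁵·sin50° ≈ 2.857×10⁵ m/s.
r = m v⊥/(|q|B) = (7.8×10⁻²⁶)(2.857×10⁵)/((4.8×10⁻¹⁹)(9.14×10⁻³)) ≈ 5.08 m.

r ≈ 5.08 m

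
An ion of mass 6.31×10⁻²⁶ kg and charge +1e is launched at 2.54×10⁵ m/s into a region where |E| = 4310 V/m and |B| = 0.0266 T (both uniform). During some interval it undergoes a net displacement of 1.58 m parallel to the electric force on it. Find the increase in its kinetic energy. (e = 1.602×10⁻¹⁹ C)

ΔKE ≈ 1.09×10⁻¹⁵ J

The magnetic force is always ⟂ v and does no work; only the electric force changes KE.
ΔKE = F_E · d = |q|E d = (1.602×10⁻¹⁹)(4310)(1.58) ≈ 1.09×10⁻¹⁵ J.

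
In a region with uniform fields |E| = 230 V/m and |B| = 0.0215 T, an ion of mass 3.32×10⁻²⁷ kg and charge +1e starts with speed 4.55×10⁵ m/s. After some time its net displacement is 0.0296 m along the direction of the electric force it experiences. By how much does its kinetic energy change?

ΔKE ≈ 1.09×10⁻¹⁸ J

The magnetic force is always ⟂ v and does no work; only the electric force changes KE.
ΔKE = F_E · d = |q|E d = (1.602×10⁻¹⁹)(230)(0.0296) ≈ 1.09×10⁻¹⁸ J.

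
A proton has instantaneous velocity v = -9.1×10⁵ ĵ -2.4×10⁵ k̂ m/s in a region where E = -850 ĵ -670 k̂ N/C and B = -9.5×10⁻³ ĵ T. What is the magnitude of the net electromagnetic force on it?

v×B = (-2280, 0, 0) N/C.
E + v×B = (-2280, -850, -670) N/C.
F = q(E + v×B) = (1.602×10⁻¹⁹ C)·(-2280, -850, -670) = (-3.65×10⁻¹⁶, -1.36×10⁻¹⁶, -1.07×10⁻¹⁶) N.
|F| = 4.04×10⁻¹⁶ N.

|F| ≈ 4.04×10⁻¹⁶ N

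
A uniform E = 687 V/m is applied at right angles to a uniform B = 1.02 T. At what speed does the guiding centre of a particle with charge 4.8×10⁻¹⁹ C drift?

The E×B drift speed is v_d = E/B.
v_d = 687/1.02 = 674 m/s.

v_d ≈ 674 m/s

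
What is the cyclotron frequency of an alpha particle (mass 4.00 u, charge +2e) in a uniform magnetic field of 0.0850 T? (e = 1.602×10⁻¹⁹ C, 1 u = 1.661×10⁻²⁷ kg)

f = |q|B/(2πm).
f = (3.204×10⁻¹⁹)(0.0850)/(2π·6.644×10⁻²⁷) ≈ 6.52×10⁵ Hz.

f ≈ 6.52×10⁵ Hz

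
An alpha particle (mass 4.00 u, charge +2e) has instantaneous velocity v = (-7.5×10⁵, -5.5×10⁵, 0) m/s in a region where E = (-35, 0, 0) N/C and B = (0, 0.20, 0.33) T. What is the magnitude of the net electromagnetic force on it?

v×B = (-1.82×10⁵, 2.48×10⁵, -1.50×10⁵) N/C.
E + v×B = (-1.82×10⁵, 2.48×10⁵, -1.50×10⁵) N/C.
F = q(E + v×B) = (3.204×10⁻¹⁹ C)·(-1.82×10⁵, 2.48×10⁵, -1.50×10⁵) = (-5.82×10⁻¹⁴, 7.93×10⁻¹⁴, -4.81×10⁻¹⁴) N.
|F| = 1.09×10⁻¹³ N.

|F| ≈ 1.09×10⁻¹³ N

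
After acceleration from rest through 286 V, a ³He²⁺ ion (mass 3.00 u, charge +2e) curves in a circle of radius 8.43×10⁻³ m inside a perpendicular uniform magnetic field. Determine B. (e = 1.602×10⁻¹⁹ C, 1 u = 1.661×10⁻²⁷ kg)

B ≈ 0.354 T

v = √(2|q|V/m) = √(2·3.204×10⁻¹⁹·286/4.983×10⁻²⁷) ≈ 1.918×10⁵ m/s.
B = mv/(|q|r) = (4.983×10⁻²⁷)(1.918×10⁵)/((3.204×10⁻¹⁹)(8.43×10⁻³)) ≈ 0.354 T.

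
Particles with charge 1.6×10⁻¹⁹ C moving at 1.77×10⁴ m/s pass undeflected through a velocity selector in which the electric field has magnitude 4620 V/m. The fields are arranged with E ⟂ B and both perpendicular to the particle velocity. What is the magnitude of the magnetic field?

B = 0.261 T

Balance of forces in the selector: qE = qvB ⇒ B = E/v.
B = 4620/1.77×10⁴ = 0.261 T.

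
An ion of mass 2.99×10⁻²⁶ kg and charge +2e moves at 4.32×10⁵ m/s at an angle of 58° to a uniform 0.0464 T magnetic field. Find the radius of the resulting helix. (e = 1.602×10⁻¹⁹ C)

v⊥ = v sinθ = 4.32×10⁵·sin58° ≈ 3.664×10⁵ m/s.
r = m v⊥/(|q|B) = (2.99×10⁻²⁶)(3.664×10⁵)/((3.204×10⁻¹⁹)(0.0464)) ≈ 0.737 m.

r ≈ 0.737 m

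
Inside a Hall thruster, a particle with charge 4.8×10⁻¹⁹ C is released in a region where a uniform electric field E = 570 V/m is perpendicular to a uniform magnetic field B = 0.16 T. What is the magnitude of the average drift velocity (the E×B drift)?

v_d ≈ 3600 m/s

In crossed fields the guiding centre drifts at v_d = |E×B|/B² = E/B, independent of charge and mass.
v_d = 570/0.16 = 3600 m/s.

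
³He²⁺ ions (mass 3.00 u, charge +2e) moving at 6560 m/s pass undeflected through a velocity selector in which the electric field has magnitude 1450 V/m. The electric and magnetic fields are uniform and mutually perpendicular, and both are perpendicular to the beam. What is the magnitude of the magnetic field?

Balance of forces in the selector: qE = qvB ⇒ B = E/v.
B = 1450/6560 = 0.221 T.

B = 0.221 T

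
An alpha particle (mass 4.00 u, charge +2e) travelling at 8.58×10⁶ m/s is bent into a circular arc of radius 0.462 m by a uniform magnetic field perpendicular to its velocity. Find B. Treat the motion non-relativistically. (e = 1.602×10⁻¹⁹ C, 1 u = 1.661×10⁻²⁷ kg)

From |q|vB = mv²/r, B = mv/(|q|r).
B = (6.644×10⁻²⁷)(8.58×10⁶)/((3.204×10⁻¹⁹)(0.462)) ≈ 0.385 T.

B ≈ 0.385 T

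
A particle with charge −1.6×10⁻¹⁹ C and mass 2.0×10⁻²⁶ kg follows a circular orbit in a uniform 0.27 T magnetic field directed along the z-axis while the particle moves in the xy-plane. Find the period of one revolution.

T ≈ 2.9×10⁻⁶ s

The cyclotron period depends only on m, q, B: T = 2πm/(|q|B).
T = 2π(2.0×10⁻²⁶)/((1.6×10⁻¹⁹)(0.27)) ≈ 2.9×10⁻⁶ s.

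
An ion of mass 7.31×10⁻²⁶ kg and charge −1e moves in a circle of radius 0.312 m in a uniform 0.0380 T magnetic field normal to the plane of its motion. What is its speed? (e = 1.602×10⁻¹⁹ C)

v ≈ 2.60×10⁴ m/s

From |q|vB = mv²/r, v = |q|Br/m.
v = (1.602×10⁻¹⁹)(0.0380)(0.312)/7.31×10⁻²⁶ ≈ 2.60×10⁴ m/s.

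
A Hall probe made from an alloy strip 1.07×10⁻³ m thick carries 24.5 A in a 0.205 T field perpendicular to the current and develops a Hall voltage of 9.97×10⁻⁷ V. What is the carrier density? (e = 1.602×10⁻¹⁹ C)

n ≈ 2.94×10²⁸ m⁻³

From V_H = IB/(n e t), n = IB/(V_H e t).
n = (24.5)(0.205)/((9.97×10⁻⁷)(1.602×10⁻¹⁹)(1.07×10⁻³)) ≈ 2.94×10²⁸ m⁻³.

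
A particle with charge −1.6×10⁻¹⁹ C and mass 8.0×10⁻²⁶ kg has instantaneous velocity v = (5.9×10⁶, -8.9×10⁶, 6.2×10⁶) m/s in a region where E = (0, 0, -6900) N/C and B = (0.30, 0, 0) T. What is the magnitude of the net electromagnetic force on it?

v×B = (0, 1.86×10⁶, 2.67×10⁶) N/C.
E + v×B = (0, 1.86×10⁶, 2.66×10⁶) N/C.
F = q(E + v×B) = (−1.6×10⁻¹⁹ C)·(0, 1.86×10⁶, 2.66×10⁶) = (0, -2.98×10⁻¹³, -4.26×10⁻¹³) N.
|F| = 5.20×10⁻¹³ N.

|F| ≈ 5.20×10⁻¹³ N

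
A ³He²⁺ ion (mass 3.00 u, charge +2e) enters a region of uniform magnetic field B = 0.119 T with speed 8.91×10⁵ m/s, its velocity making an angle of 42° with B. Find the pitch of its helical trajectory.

v∥ = v cosθ = 8.91×10⁵·cos42° ≈ 6.621×10⁵ m/s.
T = 2πm/(|q|B) = 2π(4.983×10⁻²⁷)/((3.204×10⁻¹⁹)(0.119)) ≈ 8.212×10⁻⁷ s.
pitch = v∥ T = (6.621×10⁵)(8.212×10⁻⁷) ≈ 0.544 m.

p ≈ 0.544 m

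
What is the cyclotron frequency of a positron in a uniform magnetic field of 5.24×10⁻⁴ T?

f = |q|B/(2πm).
f = (1.602×10⁻¹⁹)(5.24×10⁻⁴)/(2π·9.109×10⁻³¹) ≈ 1.47×10⁷ Hz.

f ≈ 1.47×10⁷ Hz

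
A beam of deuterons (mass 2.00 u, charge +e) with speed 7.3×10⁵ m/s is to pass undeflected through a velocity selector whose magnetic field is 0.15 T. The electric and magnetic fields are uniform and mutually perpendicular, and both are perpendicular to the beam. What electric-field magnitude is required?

For straight-line motion qE = qvB, so E = vB.
E = 7.3×10⁵ × 0.15 = 1.1×10⁵ V/m.

E = 1.1×10⁵ V/m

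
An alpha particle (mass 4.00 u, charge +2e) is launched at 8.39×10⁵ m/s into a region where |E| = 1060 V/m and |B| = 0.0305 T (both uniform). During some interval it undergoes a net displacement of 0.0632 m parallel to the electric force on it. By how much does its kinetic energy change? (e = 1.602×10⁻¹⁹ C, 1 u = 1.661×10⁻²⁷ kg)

ΔKE ≈ 2.15×10⁻¹⁷ J

The magnetic force is always ⟂ v and does no work; only the electric force changes KE.
ΔKE = F_E · d = |q|E d = (3.204×10⁻¹⁹)(1060)(0.0632) ≈ 2.15×10⁻¹⁷ J.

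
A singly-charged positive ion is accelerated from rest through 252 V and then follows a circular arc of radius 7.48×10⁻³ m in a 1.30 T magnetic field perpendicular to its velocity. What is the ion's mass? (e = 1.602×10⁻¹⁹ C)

m ≈ 3.01×10⁻²⁶ kg

Combine |q|V = ½mv² and r = mv/(|q|B): eliminate v to get m = qB²r²/(2V).
m = (1.602×10⁻¹⁹)(1.30)²(7.48×10⁻³)²/(2·252) ≈ 3.01×10⁻²⁶ kg.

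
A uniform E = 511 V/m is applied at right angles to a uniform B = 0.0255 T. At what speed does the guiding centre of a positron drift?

In crossed fields the guiding centre drifts at v_d = |E×B|/B² = E/B, independent of charge and mass.
v_d = 511/0.0255 = 2.00×10⁴ m/s.

v_d ≈ 2.00×10⁴ m/s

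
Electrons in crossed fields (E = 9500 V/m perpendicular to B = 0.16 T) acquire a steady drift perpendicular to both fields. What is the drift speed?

v_d ≈ 5.9×10⁴ m/s

The steady drift has the magnetic force balancing the electric force, so v_d = E/B.
v_d = 9500/0.16 = 5.9×10⁴ m/s.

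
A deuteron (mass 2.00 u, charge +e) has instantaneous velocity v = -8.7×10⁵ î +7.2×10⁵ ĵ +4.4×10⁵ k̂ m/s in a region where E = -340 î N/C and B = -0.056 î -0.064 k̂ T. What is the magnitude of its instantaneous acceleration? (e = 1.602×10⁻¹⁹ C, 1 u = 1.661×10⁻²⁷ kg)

v×B = (-4.61×10⁴, -8.03×10⁴, 4.03×10⁴) N/C.
E + v×B = (-4.64×10⁴, -8.03×10⁴, 4.03×10⁴) N/C.
F = q(E + v×B) = (1.602×10⁻¹⁹ C)·(-4.64×10⁴, -8.03×10⁴, 4.03×10⁴) = (-7.44×10⁻¹⁵, -1.29×10⁻¹⁴, 6.46×10⁻¹⁵) N.
|a| = |F|/m = 1.620×10⁻¹⁴/3.322×10⁻²⁷ ≈ 4.88×10¹² m/s².

|a| ≈ 4.88×10¹² m/s²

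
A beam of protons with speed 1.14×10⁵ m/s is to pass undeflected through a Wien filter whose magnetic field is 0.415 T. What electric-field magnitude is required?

For straight-line motion qE = qvB, so E = vB.
E = 1.14×10⁵ × 0.415 = 4.73×10⁴ V/m.

E = 4.73×10⁴ V/m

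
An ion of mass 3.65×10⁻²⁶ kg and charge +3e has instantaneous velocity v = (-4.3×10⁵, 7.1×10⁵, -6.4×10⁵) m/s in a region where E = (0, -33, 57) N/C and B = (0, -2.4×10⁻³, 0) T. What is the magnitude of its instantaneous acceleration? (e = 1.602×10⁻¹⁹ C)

v×B = (-1540, 0, 1030) N/C.
E + v×B = (-1540, -33.0, 1090) N/C.
F = q(E + v×B) = (4.806×10⁻¹⁹ C)·(-1540, -33.0, 1090) = (-7.38×10⁻¹⁶, -1.59×10⁻¹⁷, 5.23×10⁻¹⁶) N.
|a| = |F|/m = 9.050×10⁻¹⁶/3.65×10⁻²⁶ ≈ 2.48×10¹⁰ m/s².

|a| ≈ 2.48×10¹⁰ m/s²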